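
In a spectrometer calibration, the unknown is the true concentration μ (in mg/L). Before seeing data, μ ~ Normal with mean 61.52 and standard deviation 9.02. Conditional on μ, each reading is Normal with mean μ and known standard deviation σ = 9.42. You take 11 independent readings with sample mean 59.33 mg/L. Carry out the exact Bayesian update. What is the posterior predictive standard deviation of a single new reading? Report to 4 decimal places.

9.8018

For Normal data with known variance σ², a Normal(μ₀, σ₀²) prior on μ is conjugate. Posterior precision = 1/σ₀² + n/σ²; posterior mean is the precision-weighted average of μ₀ and x̄.
σ₀² = 9.02² = 81.3604, σ² = 9.42² = 88.7364; σ² + n·σ₀² = 88.7364 + 11·81.3604 = 983.7008.
Posterior precision = 1/σ₀² + n/σ² = 1/81.3604 + 11/88.7364 = (σ² + n·σ₀²)/(σ₀²σ²) = 983.7008/(81.3604·88.7364); posterior variance σₙ² = σ₀²σ²/(σ² + n·σ₀²) = 81.3604·88.7364/983.7008 = 7.339253.
Predictive variance for one new observation = σₙ² + σ² = 81.3604·88.7364/983.7008 + 88.7364 = σ²·(σ₀² + 983.7008)/983.7008 = 88.7364·1065.0612/983.7008 = 96.075653; SD = √(88.7364·1065.0612/983.7008) = 9.8018.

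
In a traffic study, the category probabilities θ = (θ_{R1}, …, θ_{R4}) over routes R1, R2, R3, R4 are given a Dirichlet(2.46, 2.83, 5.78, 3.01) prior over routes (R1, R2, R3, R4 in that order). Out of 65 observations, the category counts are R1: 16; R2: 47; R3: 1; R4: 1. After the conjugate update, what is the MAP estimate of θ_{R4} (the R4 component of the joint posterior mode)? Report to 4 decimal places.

The Dirichlet prior is conjugate to the Multinomial likelihood: each posterior αⱼ = prior αⱼ + observed count nⱼ.
Posterior concentration: (18.46, 49.83, 6.78, 4.01), total = 79.08.
Joint mode component: (α_{R4}−1)/(Σα−K) = 3.01/75.08 = 0.0401.

0.0401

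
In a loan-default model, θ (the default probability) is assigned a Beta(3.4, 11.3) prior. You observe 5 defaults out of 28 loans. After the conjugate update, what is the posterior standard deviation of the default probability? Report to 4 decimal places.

The Beta prior is conjugate to a Binomial/Bernoulli likelihood; the update adds successes to α and failures to β.
Posterior: Beta(α+k, β+n−k) = Beta(3.4+5, 11.3+23) = Beta(8.4, 34.3).
Var = αβ/((α+β)²(α+β+1)) = 8.4·34.3/(42.7²·43.7) = 0.00361606; SD = √0.00361606 = 0.0601.

0.0601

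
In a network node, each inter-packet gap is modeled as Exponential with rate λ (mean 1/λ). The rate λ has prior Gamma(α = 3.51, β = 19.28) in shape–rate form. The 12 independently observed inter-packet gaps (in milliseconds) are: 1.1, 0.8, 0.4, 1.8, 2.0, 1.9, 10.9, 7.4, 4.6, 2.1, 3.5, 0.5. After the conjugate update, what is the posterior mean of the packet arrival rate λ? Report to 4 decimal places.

0.2756

With a Gamma(shape α, rate β) prior on the exponential rate λ, the posterior after n observations with total T = Σxᵢ is Gamma(α+n, β+T).
Sum of observations T = 37.0 milliseconds; n = 12.
Posterior: Gamma(3.51+12, 19.28+37.0) = Gamma(15.51, 56.28).
Posterior mean of λ = α/β = 15.51/56.28 = 0.2756.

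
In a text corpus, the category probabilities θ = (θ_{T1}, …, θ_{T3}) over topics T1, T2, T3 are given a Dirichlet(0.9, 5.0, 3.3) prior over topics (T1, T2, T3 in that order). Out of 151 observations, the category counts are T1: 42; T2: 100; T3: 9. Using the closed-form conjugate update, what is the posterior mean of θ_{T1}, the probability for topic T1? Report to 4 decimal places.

0.2678

The Dirichlet prior is conjugate to the Multinomial likelihood: each posterior αⱼ = prior αⱼ + observed count nⱼ.
Posterior concentration: (42.9, 105.0, 12.3), total = 160.2.
E[θ_{T1}|data] = α_{T1}/Σα = 42.9/160.2 = 0.2678.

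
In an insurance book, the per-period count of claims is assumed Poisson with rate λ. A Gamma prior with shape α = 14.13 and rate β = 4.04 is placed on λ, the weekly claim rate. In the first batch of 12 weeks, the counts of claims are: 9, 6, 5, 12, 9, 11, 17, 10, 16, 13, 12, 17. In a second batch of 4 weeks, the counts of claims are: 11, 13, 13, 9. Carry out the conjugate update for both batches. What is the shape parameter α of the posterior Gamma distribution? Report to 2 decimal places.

With a Gamma(shape α, rate β) prior, the Poisson likelihood is conjugate: the posterior is Gamma(α + ΣXᵢ, β + n).
Batch 1: sum of counts S = 137 over n = 12 weeks.
After batch 1: Gamma(α+S, β+n) = Gamma(14.13+137, 4.04+12) = Gamma(151.13, 16.04).
Batch 2: sum of counts S = 46 over n = 4 weeks.
After batch 2: Gamma(α+S, β+n) = Gamma(151.13+46, 16.04+4) = Gamma(197.13, 20.04).
Posterior α = 197.13.

197.13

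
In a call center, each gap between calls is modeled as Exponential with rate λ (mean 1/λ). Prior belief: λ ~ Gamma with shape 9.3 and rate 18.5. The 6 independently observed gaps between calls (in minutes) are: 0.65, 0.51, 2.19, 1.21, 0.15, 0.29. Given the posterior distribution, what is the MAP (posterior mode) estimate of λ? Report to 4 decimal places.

0.6085

With a Gamma(shape α, rate β) prior on the exponential rate λ, the posterior after n observations with total T = Σxᵢ is Gamma(α+n, β+T).
Sum of observations T = 5.00 minutes; n = 6.
Posterior: Gamma(9.3+6, 18.5+5.00) = Gamma(15.3, 23.50).
Mode = (α−1)/β = 0.6085.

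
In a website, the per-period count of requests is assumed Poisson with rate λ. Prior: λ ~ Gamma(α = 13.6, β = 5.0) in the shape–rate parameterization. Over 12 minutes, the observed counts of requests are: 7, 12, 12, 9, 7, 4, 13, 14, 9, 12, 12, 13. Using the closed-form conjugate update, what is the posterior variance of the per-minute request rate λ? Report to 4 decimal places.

0.4761

With a Gamma(shape α, rate β) prior, the Poisson likelihood is conjugate: the posterior is Gamma(α + ΣXᵢ, β + n).
Sum of counts S = 124 over n = 12 minutes.
Posterior: Gamma(α+S, β+n) = Gamma(13.6+124, 5.0+12) = Gamma(137.6, 17.0).
Var = α/β² = 137.6/17.0² = 0.4761.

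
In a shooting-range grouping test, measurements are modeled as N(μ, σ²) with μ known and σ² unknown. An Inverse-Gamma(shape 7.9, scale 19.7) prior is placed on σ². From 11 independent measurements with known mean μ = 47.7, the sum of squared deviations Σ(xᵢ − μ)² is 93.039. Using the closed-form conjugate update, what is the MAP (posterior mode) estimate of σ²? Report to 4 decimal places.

With known mean μ and an Inverse-Gamma(α, β) prior on σ², the Normal likelihood is conjugate: posterior is Inv-Gamma(α + n/2, β + Σ(xᵢ−μ)²/2).
Posterior: Inv-Gamma(7.9 + 11/2, 19.7 + 93.039/2) = Inv-Gamma(13.40, 66.2195).
Mode = β/(α+1) = 66.2195/14.40 = 4.5986.

4.5986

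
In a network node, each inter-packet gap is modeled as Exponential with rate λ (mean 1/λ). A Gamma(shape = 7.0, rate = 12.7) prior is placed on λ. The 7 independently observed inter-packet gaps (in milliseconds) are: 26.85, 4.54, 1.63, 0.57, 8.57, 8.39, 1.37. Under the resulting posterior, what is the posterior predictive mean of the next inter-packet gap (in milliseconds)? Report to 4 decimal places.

With a Gamma(shape α, rate β) prior on the exponential rate λ, the posterior after n observations with total T = Σxᵢ is Gamma(α+n, β+T).
Sum of observations T = 51.92 milliseconds; n = 7.
Posterior: Gamma(7.0+7, 12.7+51.92) = Gamma(14.0, 64.62).
The predictive distribution for the next observation is Lomax; its mean is β/(α−1) = 64.62/13.0 = 4.9708.

4.9708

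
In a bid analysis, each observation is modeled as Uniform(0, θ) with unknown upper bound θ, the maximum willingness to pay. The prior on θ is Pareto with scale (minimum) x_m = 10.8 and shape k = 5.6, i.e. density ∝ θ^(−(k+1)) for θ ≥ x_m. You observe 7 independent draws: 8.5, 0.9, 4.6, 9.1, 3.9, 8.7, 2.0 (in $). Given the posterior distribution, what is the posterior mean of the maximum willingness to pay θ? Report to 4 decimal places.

11.7310

A Pareto(scale x_m, shape k) prior on the upper bound θ of Uniform(0, θ) is conjugate: posterior is Pareto(max(x_m, max xᵢ), k + n).
Sample maximum = 9.1; prior scale x_m = 10.8 → posterior scale = max = 10.8.
Posterior shape = 5.6 + 7 = 12.6.
E[θ|data] = k·x_m/(k−1) = 12.6·10.8/11.6 = 11.7310.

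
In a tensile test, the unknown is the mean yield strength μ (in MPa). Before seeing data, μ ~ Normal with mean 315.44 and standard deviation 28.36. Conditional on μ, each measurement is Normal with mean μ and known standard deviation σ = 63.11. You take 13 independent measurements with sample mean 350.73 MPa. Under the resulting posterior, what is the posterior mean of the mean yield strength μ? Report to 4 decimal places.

For Normal data with known variance σ², a Normal(μ₀, σ₀²) prior on μ is conjugate. Posterior precision = 1/σ₀² + n/σ²; posterior mean is the precision-weighted average of μ₀ and x̄.
n·x̄ = 13·350.73 = 4559.49.
σ₀² = 28.36² = 804.2896, σ² = 63.11² = 3982.8721; σ² + n·σ₀² = 3982.8721 + 13·804.2896 = 14438.6369.
Posterior mean = (μ₀/σ₀² + n·x̄/σ²)/(1/σ₀² + n/σ²) = (σ²·μ₀ + σ₀²·n·x̄)/(σ² + n·σ₀²) = (3982.8721·315.44 + 804.2896·4559.49)/14438.6369 = 4923507.563528/14438.6369 = 340.9953.

340.9953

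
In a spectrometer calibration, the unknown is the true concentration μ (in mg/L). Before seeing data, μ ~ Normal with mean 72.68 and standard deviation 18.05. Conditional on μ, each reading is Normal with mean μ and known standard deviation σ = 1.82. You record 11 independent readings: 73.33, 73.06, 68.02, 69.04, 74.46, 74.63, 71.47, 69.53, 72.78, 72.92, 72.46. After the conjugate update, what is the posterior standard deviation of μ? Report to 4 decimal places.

0.5485

For Normal data with known variance σ², a Normal(μ₀, σ₀²) prior on μ is conjugate. Posterior precision = 1/σ₀² + n/σ²; posterior mean is the precision-weighted average of μ₀ and x̄.
σ₀² = 18.05² = 325.8025, σ² = 1.82² = 3.3124; σ² + n·σ₀² = 3.3124 + 11·325.8025 = 3587.1399.
Posterior precision = 1/σ₀² + n/σ² = 1/325.8025 + 11/3.3124 = (σ² + n·σ₀²)/(σ₀²σ²) = 3587.1399/(325.8025·3.3124); posterior variance σₙ² = σ₀²σ²/(σ² + n·σ₀²) = 325.8025·3.3124/3587.1399 = 0.300849.
Posterior SD = √σₙ² = √(325.8025·3.3124/3587.1399) = 0.5485.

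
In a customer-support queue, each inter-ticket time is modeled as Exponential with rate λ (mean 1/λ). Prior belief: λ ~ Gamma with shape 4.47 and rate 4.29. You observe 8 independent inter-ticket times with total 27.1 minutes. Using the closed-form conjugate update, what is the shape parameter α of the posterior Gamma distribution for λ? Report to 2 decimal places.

With a Gamma(shape α, rate β) prior on the exponential rate λ, the posterior after n observations with total T = Σxᵢ is Gamma(α+n, β+T).
Posterior: Gamma(4.47+8, 4.29+27.1) = Gamma(12.47, 31.39).
Posterior α = 12.47.

12.47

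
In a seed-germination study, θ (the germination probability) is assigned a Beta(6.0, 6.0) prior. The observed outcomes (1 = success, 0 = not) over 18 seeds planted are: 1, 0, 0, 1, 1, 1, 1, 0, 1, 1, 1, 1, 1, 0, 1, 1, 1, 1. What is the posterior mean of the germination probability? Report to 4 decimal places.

0.6667

The Beta prior is conjugate to a Binomial/Bernoulli likelihood; the update adds successes to α and failures to β.
Posterior: Beta(α+k, β+n−k) = Beta(6.0+14, 6.0+4) = Beta(20.0, 10.0).
Posterior mean = α/(α+β) = 20.0/30.0 = 0.6667.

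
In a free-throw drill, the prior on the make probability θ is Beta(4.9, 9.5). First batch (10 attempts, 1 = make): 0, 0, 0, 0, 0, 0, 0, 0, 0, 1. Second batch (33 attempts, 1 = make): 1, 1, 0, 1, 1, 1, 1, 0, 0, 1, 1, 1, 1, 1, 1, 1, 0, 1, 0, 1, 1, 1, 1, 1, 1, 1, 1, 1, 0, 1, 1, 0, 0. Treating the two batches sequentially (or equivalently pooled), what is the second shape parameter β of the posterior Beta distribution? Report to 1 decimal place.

26.5

The Beta prior is conjugate to a Binomial/Bernoulli likelihood; the update adds successes to α and failures to β.
After batch 1: Beta(4.9+1, 9.5+9) = Beta(5.9, 18.5).
After batch 2: Beta(5.9+25, 18.5+8) = Beta(30.9, 26.5).
Posterior β = 26.5.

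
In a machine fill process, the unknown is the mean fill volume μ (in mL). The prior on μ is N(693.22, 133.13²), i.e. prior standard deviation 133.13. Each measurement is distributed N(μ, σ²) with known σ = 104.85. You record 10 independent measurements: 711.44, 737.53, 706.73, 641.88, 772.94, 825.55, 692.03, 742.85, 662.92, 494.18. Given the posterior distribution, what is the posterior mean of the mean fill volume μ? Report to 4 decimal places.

698.4788

For Normal data with known variance σ², a Normal(μ₀, σ₀²) prior on μ is conjugate. Posterior precision = 1/σ₀² + n/σ²; posterior mean is the precision-weighted average of μ₀ and x̄.
Σxᵢ = 711.44 + 737.53 + 706.73 + 641.88 + 772.94 + 825.55 + 692.03 + 742.85 + 662.92 + 494.18 = 6988.05, so n·x̄ = 6988.05.
σ₀² = 133.13² = 17723.5969, σ² = 104.85² = 10993.5225; σ² + n·σ₀² = 10993.5225 + 10·17723.5969 = 188229.4915.
Posterior mean = (μ₀/σ₀² + n·x̄/σ²)/(1/σ₀² + n/σ²) = (σ²·μ₀ + σ₀²·n·x̄)/(σ² + n·σ₀²) = (10993.5225·693.22 + 17723.5969·6988.05)/188229.4915 = 131474310.984495/188229.4915 = 698.4788.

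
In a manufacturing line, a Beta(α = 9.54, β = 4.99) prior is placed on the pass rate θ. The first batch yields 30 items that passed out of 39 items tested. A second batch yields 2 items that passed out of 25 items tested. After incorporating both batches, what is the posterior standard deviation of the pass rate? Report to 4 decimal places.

0.0560

The Beta prior is conjugate to a Binomial/Bernoulli likelihood; the update adds successes to α and failures to β.
After batch 1: Beta(9.54+30, 4.99+9) = Beta(39.54, 13.99).
After batch 2: Beta(39.54+2, 13.99+23) = Beta(41.54, 36.99).
Var = αβ/((α+β)²(α+β+1)) = 41.54·36.99/(78.53²·79.53) = 0.00313292; SD = √0.00313292 = 0.0560.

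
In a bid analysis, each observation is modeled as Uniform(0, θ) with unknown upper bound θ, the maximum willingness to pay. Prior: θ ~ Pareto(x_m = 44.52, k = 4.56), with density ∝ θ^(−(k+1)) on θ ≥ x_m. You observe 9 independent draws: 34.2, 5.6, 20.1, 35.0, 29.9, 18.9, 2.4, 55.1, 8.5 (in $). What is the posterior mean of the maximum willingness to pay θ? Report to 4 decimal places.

59.4869

A Pareto(scale x_m, shape k) prior on the upper bound θ of Uniform(0, θ) is conjugate: posterior is Pareto(max(x_m, max xᵢ), k + n).
Sample maximum = 55.1; prior scale x_m = 44.52 → posterior scale = max = 55.10.
Posterior shape = 4.56 + 9 = 13.56.
E[θ|data] = k·x_m/(k−1) = 13.56·55.10/12.56 = 59.4869.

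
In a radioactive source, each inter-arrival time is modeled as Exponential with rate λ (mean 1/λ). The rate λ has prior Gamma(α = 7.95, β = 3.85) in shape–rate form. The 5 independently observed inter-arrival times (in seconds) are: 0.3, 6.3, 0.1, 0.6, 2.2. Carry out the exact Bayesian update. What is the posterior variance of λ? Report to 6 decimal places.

With a Gamma(shape α, rate β) prior on the exponential rate λ, the posterior after n observations with total T = Σxᵢ is Gamma(α+n, β+T).
Sum of observations T = 9.5 seconds; n = 5.
Posterior: Gamma(7.95+5, 3.85+9.5) = Gamma(12.95, 13.35).
Var = α/β² = 0.072662.

0.072662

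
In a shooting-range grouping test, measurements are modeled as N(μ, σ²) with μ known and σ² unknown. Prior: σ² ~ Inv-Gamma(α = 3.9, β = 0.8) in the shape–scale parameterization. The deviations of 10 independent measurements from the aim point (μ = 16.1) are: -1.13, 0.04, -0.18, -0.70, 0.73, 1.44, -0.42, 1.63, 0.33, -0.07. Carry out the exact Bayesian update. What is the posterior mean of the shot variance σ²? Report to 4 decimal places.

0.5667

With known mean μ and an Inverse-Gamma(α, β) prior on σ², the Normal likelihood is conjugate: posterior is Inv-Gamma(α + n/2, β + Σ(xᵢ−μ)²/2).
Σ(xᵢ−μ)² = (-1.13)² + (0.04)² + (-0.18)² + (-0.70)² + (0.73)² + (1.44)² + (-0.42)² + (1.63)² + (0.33)² + (-0.07)² = 7.3545.
Posterior: Inv-Gamma(3.9 + 10/2, 0.8 + 7.3545/2) = Inv-Gamma(8.90, 4.47725).
E[σ²|data] = β/(α−1) = 4.47725/7.90 = 0.5667.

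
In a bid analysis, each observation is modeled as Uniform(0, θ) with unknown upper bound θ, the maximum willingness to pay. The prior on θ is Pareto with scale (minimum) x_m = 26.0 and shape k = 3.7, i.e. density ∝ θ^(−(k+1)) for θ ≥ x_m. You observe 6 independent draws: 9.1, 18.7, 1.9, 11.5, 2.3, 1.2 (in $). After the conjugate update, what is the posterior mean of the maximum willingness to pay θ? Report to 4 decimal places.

28.9885

A Pareto(scale x_m, shape k) prior on the upper bound θ of Uniform(0, θ) is conjugate: posterior is Pareto(max(x_m, max xᵢ), k + n).
Sample maximum = 18.7; prior scale x_m = 26.0 → posterior scale = max = 26.0.
Posterior shape = 3.7 + 6 = 9.7.
E[θ|data] = k·x_m/(k−1) = 9.7·26.0/8.7 = 28.9885.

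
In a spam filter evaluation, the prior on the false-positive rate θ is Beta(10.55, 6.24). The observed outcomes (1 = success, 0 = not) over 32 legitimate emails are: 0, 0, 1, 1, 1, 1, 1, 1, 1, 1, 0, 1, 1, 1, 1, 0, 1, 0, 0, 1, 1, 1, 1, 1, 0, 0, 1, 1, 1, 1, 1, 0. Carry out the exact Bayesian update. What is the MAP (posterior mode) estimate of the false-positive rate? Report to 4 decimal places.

0.6957

The Beta prior is conjugate to a Binomial/Bernoulli likelihood; the update adds successes to α and failures to β.
Posterior: Beta(α+k, β+n−k) = Beta(10.55+23, 6.24+9) = Beta(33.55, 15.24).
Mode of Beta(a,b) for a,b>1 is (a−1)/(a+b−2) = 32.55/46.79 = 0.6957.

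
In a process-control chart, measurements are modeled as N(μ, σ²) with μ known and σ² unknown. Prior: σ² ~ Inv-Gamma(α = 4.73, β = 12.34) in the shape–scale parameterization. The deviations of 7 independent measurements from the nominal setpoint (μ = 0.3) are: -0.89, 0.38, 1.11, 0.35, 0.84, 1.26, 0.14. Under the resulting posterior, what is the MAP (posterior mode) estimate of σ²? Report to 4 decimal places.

1.5863

With known mean μ and an Inverse-Gamma(α, β) prior on σ², the Normal likelihood is conjugate: posterior is Inv-Gamma(α + n/2, β + Σ(xᵢ−μ)²/2).
Σ(xᵢ−μ)² = (-0.89)² + (0.38)² + (1.11)² + (0.35)² + (0.84)² + (1.26)² + (0.14)² = 4.6039.
Posterior: Inv-Gamma(4.73 + 7/2, 12.34 + 4.6039/2) = Inv-Gamma(8.23, 14.64195).
Mode = β/(α+1) = 14.64195/9.23 = 1.5863.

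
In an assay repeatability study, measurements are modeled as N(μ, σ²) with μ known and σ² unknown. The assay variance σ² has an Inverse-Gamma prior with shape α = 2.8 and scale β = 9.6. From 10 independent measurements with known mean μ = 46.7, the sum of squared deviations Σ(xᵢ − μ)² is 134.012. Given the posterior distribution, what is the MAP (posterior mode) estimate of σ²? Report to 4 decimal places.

8.7052

With known mean μ and an Inverse-Gamma(α, β) prior on σ², the Normal likelihood is conjugate: posterior is Inv-Gamma(α + n/2, β + Σ(xᵢ−μ)²/2).
Posterior: Inv-Gamma(2.8 + 10/2, 9.6 + 134.012/2) = Inv-Gamma(7.80, 76.6060).
Mode = β/(α+1) = 76.6060/8.80 = 8.7052.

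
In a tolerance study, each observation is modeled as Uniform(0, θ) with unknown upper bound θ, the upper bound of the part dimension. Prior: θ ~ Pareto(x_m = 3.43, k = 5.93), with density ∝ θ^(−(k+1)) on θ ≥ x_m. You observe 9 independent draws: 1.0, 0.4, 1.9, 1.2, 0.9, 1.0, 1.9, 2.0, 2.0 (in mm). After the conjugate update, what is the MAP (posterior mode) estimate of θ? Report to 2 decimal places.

3.43

A Pareto(scale x_m, shape k) prior on the upper bound θ of Uniform(0, θ) is conjugate: posterior is Pareto(max(x_m, max xᵢ), k + n).
Sample maximum = 2.0; prior scale x_m = 3.43 → posterior scale = max = 3.43.
Posterior shape = 5.93 + 9 = 14.93.
The Pareto density is decreasing on [x_m, ∞), so the mode is x_m = 3.43.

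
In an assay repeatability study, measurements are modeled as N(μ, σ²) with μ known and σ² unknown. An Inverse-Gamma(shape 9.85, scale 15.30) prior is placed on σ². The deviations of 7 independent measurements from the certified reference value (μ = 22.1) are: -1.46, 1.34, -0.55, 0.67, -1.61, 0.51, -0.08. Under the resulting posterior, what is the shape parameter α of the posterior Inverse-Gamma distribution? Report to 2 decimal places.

With known mean μ and an Inverse-Gamma(α, β) prior on σ², the Normal likelihood is conjugate: posterior is Inv-Gamma(α + n/2, β + Σ(xᵢ−μ)²/2).
Σ(xᵢ−μ)² = (-1.46)² + (1.34)² + (-0.55)² + (0.67)² + (-1.61)² + (0.51)² + (-0.08)² = 7.5372.
Posterior: Inv-Gamma(9.85 + 7/2, 15.30 + 7.5372/2) = Inv-Gamma(13.35, 19.06860).
Posterior α = 13.35.

13.35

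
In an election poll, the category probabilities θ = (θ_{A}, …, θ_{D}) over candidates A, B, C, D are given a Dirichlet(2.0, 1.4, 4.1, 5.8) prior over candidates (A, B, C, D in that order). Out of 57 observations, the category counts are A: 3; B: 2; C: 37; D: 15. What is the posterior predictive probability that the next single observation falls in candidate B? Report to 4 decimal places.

The Dirichlet prior is conjugate to the Multinomial likelihood: each posterior αⱼ = prior αⱼ + observed count nⱼ.
Posterior concentration: (5.0, 3.4, 41.1, 20.8), total = 70.3.
P(next = B | data) = α_{B}/Σα = 0.0484.

0.0484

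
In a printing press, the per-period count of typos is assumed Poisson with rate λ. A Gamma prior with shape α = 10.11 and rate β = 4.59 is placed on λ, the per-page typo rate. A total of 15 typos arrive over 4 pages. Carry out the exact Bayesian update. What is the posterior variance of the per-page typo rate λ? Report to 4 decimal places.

0.3403

With a Gamma(shape α, rate β) prior, the Poisson likelihood is conjugate: the posterior is Gamma(α + ΣXᵢ, β + n).
Posterior: Gamma(α+S, β+n) = Gamma(10.11+15, 4.59+4) = Gamma(25.11, 8.59).
Var = α/β² = 25.11/8.59² = 0.3403.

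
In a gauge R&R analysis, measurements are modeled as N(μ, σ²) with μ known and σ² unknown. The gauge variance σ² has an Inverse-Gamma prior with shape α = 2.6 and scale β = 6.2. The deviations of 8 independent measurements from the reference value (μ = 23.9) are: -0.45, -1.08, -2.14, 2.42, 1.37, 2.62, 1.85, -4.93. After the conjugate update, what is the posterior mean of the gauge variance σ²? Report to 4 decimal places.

5.4173

With known mean μ and an Inverse-Gamma(α, β) prior on σ², the Normal likelihood is conjugate: posterior is Inv-Gamma(α + n/2, β + Σ(xᵢ−μ)²/2).
Σ(xᵢ−μ)² = (-0.45)² + (-1.08)² + (-2.14)² + (2.42)² + (1.37)² + (2.62)² + (1.85)² + (-4.93)² = 48.2736.
Posterior: Inv-Gamma(2.6 + 8/2, 6.2 + 48.2736/2) = Inv-Gamma(6.60, 30.33680).
E[σ²|data] = β/(α−1) = 30.33680/5.60 = 5.4173.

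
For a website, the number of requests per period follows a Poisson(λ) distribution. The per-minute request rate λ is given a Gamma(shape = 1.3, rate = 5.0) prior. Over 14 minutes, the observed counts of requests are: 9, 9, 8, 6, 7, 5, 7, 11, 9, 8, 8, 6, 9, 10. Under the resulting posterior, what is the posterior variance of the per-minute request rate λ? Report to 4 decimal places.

With a Gamma(shape α, rate β) prior, the Poisson likelihood is conjugate: the posterior is Gamma(α + ΣXᵢ, β + n).
Sum of counts S = 112 over n = 14 minutes.
Posterior: Gamma(α+S, β+n) = Gamma(1.3+112, 5.0+14) = Gamma(113.3, 19.0).
Var = α/β² = 113.3/19.0² = 0.3139.

0.3139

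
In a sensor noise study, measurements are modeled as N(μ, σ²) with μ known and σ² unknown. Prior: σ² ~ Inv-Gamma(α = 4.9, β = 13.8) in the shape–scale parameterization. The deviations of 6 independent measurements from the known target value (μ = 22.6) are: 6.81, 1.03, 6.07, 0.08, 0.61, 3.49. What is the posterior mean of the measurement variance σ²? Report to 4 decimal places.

With known mean μ and an Inverse-Gamma(α, β) prior on σ², the Normal likelihood is conjugate: posterior is Inv-Gamma(α + n/2, β + Σ(xᵢ−μ)²/2).
Σ(xᵢ−μ)² = (6.81)² + (1.03)² + (6.07)² + (0.08)² + (0.61)² + (3.49)² = 96.8405.
Posterior: Inv-Gamma(4.9 + 6/2, 13.8 + 96.8405/2) = Inv-Gamma(7.90, 62.22025).
E[σ²|data] = β/(α−1) = 62.22025/6.90 = 9.0174.

9.0174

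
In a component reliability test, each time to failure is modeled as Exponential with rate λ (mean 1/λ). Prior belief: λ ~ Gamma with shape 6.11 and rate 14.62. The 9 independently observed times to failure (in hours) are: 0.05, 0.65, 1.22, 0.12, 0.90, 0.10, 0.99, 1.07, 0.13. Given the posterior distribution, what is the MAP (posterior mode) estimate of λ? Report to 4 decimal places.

With a Gamma(shape α, rate β) prior on the exponential rate λ, the posterior after n observations with total T = Σxᵢ is Gamma(α+n, β+T).
Sum of observations T = 5.23 hours; n = 9.
Posterior: Gamma(6.11+9, 14.62+5.23) = Gamma(15.11, 19.85).
Mode = (α−1)/β = 0.7108.

0.7108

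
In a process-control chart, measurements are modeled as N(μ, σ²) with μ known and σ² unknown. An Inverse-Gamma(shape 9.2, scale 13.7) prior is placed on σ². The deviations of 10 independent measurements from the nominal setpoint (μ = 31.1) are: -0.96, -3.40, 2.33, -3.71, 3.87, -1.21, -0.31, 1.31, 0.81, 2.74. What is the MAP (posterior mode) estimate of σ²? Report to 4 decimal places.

2.8122

With known mean μ and an Inverse-Gamma(α, β) prior on σ², the Normal likelihood is conjugate: posterior is Inv-Gamma(α + n/2, β + Σ(xᵢ−μ)²/2).
Σ(xᵢ−μ)² = (-0.96)² + (-3.40)² + (2.33)² + (-3.71)² + (3.87)² + (-1.21)² + (-0.31)² + (1.31)² + (0.81)² + (2.74)² = 58.0915.
Posterior: Inv-Gamma(9.2 + 10/2, 13.7 + 58.0915/2) = Inv-Gamma(14.20, 42.74575).
Mode = β/(α+1) = 42.74575/15.20 = 2.8122.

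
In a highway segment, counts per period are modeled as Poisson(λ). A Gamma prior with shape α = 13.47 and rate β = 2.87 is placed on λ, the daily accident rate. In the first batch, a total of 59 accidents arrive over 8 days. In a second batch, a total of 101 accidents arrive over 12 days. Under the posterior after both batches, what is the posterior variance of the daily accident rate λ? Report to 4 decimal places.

With a Gamma(shape α, rate β) prior, the Poisson likelihood is conjugate: the posterior is Gamma(α + ΣXᵢ, β + n).
After batch 1: Gamma(α+S, β+n) = Gamma(13.47+59, 2.87+8) = Gamma(72.47, 10.87).
After batch 2: Gamma(α+S, β+n) = Gamma(72.47+101, 10.87+12) = Gamma(173.47, 22.87).
Var = α/β² = 173.47/22.87² = 0.3317.

0.3317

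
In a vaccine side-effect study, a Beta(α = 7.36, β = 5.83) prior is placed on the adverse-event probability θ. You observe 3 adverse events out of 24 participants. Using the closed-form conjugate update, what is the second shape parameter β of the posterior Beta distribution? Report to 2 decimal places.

The Beta prior is conjugate to a Binomial/Bernoulli likelihood; the update adds successes to α and failures to β.
Posterior: Beta(α+k, β+n−k) = Beta(7.36+3, 5.83+21) = Beta(10.36, 26.83).
Posterior β = 26.83.

26.83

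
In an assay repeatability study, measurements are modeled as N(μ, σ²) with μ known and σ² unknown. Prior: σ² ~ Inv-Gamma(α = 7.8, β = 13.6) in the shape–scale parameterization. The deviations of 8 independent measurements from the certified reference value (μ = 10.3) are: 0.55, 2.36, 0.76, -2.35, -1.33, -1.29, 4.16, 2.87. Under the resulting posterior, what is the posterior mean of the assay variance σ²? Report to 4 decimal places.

3.1550

With known mean μ and an Inverse-Gamma(α, β) prior on σ², the Normal likelihood is conjugate: posterior is Inv-Gamma(α + n/2, β + Σ(xᵢ−μ)²/2).
Σ(xᵢ−μ)² = (0.55)² + (2.36)² + (0.76)² + (-2.35)² + (-1.33)² + (-1.29)² + (4.16)² + (2.87)² = 40.9477.
Posterior: Inv-Gamma(7.8 + 8/2, 13.6 + 40.9477/2) = Inv-Gamma(11.80, 34.07385).
E[σ²|data] = β/(α−1) = 34.07385/10.80 = 3.1550.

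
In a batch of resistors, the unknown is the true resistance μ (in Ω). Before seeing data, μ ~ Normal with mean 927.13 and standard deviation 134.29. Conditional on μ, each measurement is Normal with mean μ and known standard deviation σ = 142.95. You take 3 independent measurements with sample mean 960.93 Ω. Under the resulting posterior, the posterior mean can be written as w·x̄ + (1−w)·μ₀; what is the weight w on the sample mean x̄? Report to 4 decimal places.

For Normal data with known variance σ², a Normal(μ₀, σ₀²) prior on μ is conjugate. Posterior precision = 1/σ₀² + n/σ²; posterior mean is the precision-weighted average of μ₀ and x̄.
σ₀² = 134.29² = 18033.8041, σ² = 142.95² = 20434.7025. Prior precision 1/σ₀² = 1/18033.8041; data precision n/σ² = 3/20434.7025.
w = (n/σ²)/(1/σ₀² + n/σ²) = n·σ₀²/(σ² + n·σ₀²) = 3·18033.8041/(20434.7025 + 3·18033.8041) = 54101.4123/74536.1148 = 0.7258.

0.7258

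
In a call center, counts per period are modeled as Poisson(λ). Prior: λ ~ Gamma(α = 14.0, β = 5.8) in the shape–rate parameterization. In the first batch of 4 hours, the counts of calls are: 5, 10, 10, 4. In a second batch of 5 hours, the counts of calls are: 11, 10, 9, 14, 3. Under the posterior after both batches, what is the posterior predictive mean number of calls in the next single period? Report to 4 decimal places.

6.0811

With a Gamma(shape α, rate β) prior, the Poisson likelihood is conjugate: the posterior is Gamma(α + ΣXᵢ, β + n).
Batch 1: sum of counts S = 29 over n = 4 hours.
After batch 1: Gamma(α+S, β+n) = Gamma(14.0+29, 5.8+4) = Gamma(43.0, 9.8).
Batch 2: sum of counts S = 47 over n = 5 hours.
After batch 2: Gamma(α+S, β+n) = Gamma(43.0+47, 9.8+5) = Gamma(90.0, 14.8).
The predictive distribution for one future period is NegBinom with mean α/β = 6.0811.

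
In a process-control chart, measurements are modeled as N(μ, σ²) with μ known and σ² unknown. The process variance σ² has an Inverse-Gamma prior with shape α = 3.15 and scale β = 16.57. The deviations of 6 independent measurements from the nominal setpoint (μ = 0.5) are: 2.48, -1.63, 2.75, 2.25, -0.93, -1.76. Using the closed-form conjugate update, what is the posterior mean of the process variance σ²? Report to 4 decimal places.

With known mean μ and an Inverse-Gamma(α, β) prior on σ², the Normal likelihood is conjugate: posterior is Inv-Gamma(α + n/2, β + Σ(xᵢ−μ)²/2).
Σ(xᵢ−μ)² = (2.48)² + (-1.63)² + (2.75)² + (2.25)² + (-0.93)² + (-1.76)² = 25.3948.
Posterior: Inv-Gamma(3.15 + 6/2, 16.57 + 25.3948/2) = Inv-Gamma(6.15, 29.26740).
E[σ²|data] = β/(α−1) = 29.26740/5.15 = 5.6830.

5.6830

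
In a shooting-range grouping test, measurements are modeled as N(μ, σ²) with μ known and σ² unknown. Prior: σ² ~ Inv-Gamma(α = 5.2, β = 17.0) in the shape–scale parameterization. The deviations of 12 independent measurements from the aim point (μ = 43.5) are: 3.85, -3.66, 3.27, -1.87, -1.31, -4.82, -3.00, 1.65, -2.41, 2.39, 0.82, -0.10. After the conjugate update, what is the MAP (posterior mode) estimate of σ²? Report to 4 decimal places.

With known mean μ and an Inverse-Gamma(α, β) prior on σ², the Normal likelihood is conjugate: posterior is Inv-Gamma(α + n/2, β + Σ(xᵢ−μ)²/2).
Σ(xᵢ−μ)² = (3.85)² + (-3.66)² + (3.27)² + (-1.87)² + (-1.31)² + (-4.82)² + (-3.00)² + (1.65)² + (-2.41)² + (2.39)² + (0.82)² + (-0.10)² = 91.2815.
Posterior: Inv-Gamma(5.2 + 12/2, 17.0 + 91.2815/2) = Inv-Gamma(11.20, 62.64075).
Mode = β/(α+1) = 62.64075/12.20 = 5.1345.

5.1345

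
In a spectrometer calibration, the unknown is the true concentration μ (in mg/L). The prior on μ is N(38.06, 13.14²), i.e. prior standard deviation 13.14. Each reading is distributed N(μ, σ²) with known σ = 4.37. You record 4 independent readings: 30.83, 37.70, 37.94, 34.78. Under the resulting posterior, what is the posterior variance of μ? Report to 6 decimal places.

4.645765

For Normal data with known variance σ², a Normal(μ₀, σ₀²) prior on μ is conjugate. Posterior precision = 1/σ₀² + n/σ²; posterior mean is the precision-weighted average of μ₀ and x̄.
σ₀² = 13.14² = 172.6596, σ² = 4.37² = 19.0969; σ² + n·σ₀² = 19.0969 + 4·172.6596 = 709.7353.
Posterior precision = 1/σ₀² + n/σ² = 1/172.6596 + 4/19.0969 = (σ² + n·σ₀²)/(σ₀²σ²) = 709.7353/(172.6596·19.0969); posterior variance σₙ² = σ₀²σ²/(σ² + n·σ₀²) = 172.6596·19.0969/709.7353 = 4.645765.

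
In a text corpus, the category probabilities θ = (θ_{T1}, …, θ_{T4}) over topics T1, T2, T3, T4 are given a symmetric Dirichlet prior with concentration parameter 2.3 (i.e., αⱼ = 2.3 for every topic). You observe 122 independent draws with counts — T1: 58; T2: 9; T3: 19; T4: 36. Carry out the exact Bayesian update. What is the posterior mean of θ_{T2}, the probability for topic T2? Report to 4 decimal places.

The Dirichlet prior is conjugate to the Multinomial likelihood: each posterior αⱼ = prior αⱼ + observed count nⱼ.
Posterior concentration: (60.3, 11.3, 21.3, 38.3), total = 131.2.
E[θ_{T2}|data] = α_{T2}/Σα = 11.3/131.2 = 0.0861.

0.0861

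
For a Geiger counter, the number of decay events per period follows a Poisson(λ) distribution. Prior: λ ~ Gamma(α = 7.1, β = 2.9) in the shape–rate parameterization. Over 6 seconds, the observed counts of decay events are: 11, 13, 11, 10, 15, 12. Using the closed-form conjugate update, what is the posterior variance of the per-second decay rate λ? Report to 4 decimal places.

0.9986

With a Gamma(shape α, rate β) prior, the Poisson likelihood is conjugate: the posterior is Gamma(α + ΣXᵢ, β + n).
Sum of counts S = 72 over n = 6 seconds.
Posterior: Gamma(α+S, β+n) = Gamma(7.1+72, 2.9+6) = Gamma(79.1, 8.9).
Var = α/β² = 79.1/8.9² = 0.9986.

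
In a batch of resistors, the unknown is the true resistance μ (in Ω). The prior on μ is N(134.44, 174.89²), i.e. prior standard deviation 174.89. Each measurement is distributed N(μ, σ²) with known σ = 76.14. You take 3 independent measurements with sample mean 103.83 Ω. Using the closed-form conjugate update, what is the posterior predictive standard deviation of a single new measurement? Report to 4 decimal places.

87.2634

For Normal data with known variance σ², a Normal(μ₀, σ₀²) prior on μ is conjugate. Posterior precision = 1/σ₀² + n/σ²; posterior mean is the precision-weighted average of μ₀ and x̄.
σ₀² = 174.89² = 30586.5121, σ² = 76.14² = 5797.2996; σ² + n·σ₀² = 5797.2996 + 3·30586.5121 = 97556.8359.
Posterior precision = 1/σ₀² + n/σ² = 1/30586.5121 + 3/5797.2996 = (σ² + n·σ₀²)/(σ₀²σ²) = 97556.8359/(30586.5121·5797.2996); posterior variance σₙ² = σ₀²σ²/(σ² + n·σ₀²) = 30586.5121·5797.2996/97556.8359 = 1817.598662.
Predictive variance for one new observation = σₙ² + σ² = 30586.5121·5797.2996/97556.8359 + 5797.2996 = σ²·(σ₀² + 97556.8359)/97556.8359 = 5797.2996·128143.348/97556.8359 = 7614.898262; SD = √(5797.2996·128143.348/97556.8359) = 87.2634.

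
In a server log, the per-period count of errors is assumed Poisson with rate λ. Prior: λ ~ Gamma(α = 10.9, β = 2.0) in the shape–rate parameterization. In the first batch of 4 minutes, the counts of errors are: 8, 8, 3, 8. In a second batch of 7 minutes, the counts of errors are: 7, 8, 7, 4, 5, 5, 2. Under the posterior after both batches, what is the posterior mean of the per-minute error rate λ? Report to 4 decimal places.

With a Gamma(shape α, rate β) prior, the Poisson likelihood is conjugate: the posterior is Gamma(α + ΣXᵢ, β + n).
Batch 1: sum of counts S = 27 over n = 4 minutes.
After batch 1: Gamma(α+S, β+n) = Gamma(10.9+27, 2.0+4) = Gamma(37.9, 6.0).
Batch 2: sum of counts S = 38 over n = 7 minutes.
After batch 2: Gamma(α+S, β+n) = Gamma(37.9+38, 6.0+7) = Gamma(75.9, 13.0).
Posterior mean = α/β = 75.9/13.0 = 5.8385.

5.8385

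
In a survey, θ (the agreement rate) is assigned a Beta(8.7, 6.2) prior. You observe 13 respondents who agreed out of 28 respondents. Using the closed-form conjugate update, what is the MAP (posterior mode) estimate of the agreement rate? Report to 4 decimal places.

The Beta prior is conjugate to a Binomial/Bernoulli likelihood; the update adds successes to α and failures to β.
Posterior: Beta(α+k, β+n−k) = Beta(8.7+13, 6.2+15) = Beta(21.7, 21.2).
Mode of Beta(a,b) for a,b>1 is (a−1)/(a+b−2) = 20.7/40.9 = 0.5061.

0.5061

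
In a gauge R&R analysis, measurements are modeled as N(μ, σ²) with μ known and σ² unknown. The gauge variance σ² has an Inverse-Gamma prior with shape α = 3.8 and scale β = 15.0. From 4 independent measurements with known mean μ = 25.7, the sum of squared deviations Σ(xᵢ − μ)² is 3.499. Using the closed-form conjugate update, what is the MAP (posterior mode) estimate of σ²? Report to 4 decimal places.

With known mean μ and an Inverse-Gamma(α, β) prior on σ², the Normal likelihood is conjugate: posterior is Inv-Gamma(α + n/2, β + Σ(xᵢ−μ)²/2).
Posterior: Inv-Gamma(3.8 + 4/2, 15.0 + 3.499/2) = Inv-Gamma(5.80, 16.7495).
Mode = β/(α+1) = 16.7495/6.80 = 2.4632.

2.4632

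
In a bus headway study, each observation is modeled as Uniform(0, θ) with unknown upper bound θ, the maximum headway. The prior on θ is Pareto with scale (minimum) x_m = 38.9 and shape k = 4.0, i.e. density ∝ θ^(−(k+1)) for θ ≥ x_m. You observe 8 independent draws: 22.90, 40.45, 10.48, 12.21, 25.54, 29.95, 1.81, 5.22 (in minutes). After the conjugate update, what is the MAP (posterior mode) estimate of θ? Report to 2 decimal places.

A Pareto(scale x_m, shape k) prior on the upper bound θ of Uniform(0, θ) is conjugate: posterior is Pareto(max(x_m, max xᵢ), k + n).
Sample maximum = 40.45; prior scale x_m = 38.9 → posterior scale = max = 40.45.
Posterior shape = 4.0 + 8 = 12.0.
The Pareto density is decreasing on [x_m, ∞), so the mode is x_m = 40.45.

40.45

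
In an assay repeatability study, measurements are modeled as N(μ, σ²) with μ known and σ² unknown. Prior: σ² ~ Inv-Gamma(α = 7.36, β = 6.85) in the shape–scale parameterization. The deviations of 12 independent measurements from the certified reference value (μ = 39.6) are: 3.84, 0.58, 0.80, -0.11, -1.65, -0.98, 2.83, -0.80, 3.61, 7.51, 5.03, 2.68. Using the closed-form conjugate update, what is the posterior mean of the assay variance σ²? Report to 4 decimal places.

With known mean μ and an Inverse-Gamma(α, β) prior on σ², the Normal likelihood is conjugate: posterior is Inv-Gamma(α + n/2, β + Σ(xᵢ−μ)²/2).
Σ(xᵢ−μ)² = (3.84)² + (0.58)² + (0.80)² + (-0.11)² + (-1.65)² + (-0.98)² + (2.83)² + (-0.80)² + (3.61)² + (7.51)² + (5.03)² + (2.68)² = 129.9814.
Posterior: Inv-Gamma(7.36 + 12/2, 6.85 + 129.9814/2) = Inv-Gamma(13.36, 71.84070).
E[σ²|data] = β/(α−1) = 71.84070/12.36 = 5.8124.

5.8124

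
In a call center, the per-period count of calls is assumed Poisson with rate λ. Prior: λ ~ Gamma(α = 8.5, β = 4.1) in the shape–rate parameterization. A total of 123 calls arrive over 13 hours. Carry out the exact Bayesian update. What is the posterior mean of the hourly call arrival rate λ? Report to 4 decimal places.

7.6901

With a Gamma(shape α, rate β) prior, the Poisson likelihood is conjugate: the posterior is Gamma(α + ΣXᵢ, β + n).
Posterior: Gamma(α+S, β+n) = Gamma(8.5+123, 4.1+13) = Gamma(131.5, 17.1).
Posterior mean = α/β = 131.5/17.1 = 7.6901.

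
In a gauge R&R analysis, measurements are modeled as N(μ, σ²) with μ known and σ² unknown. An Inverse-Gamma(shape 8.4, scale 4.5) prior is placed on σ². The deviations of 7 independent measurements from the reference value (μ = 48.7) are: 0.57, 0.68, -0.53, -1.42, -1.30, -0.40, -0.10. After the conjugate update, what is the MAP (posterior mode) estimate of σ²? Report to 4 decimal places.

0.5405

With known mean μ and an Inverse-Gamma(α, β) prior on σ², the Normal likelihood is conjugate: posterior is Inv-Gamma(α + n/2, β + Σ(xᵢ−μ)²/2).
Σ(xᵢ−μ)² = (0.57)² + (0.68)² + (-0.53)² + (-1.42)² + (-1.30)² + (-0.40)² + (-0.10)² = 4.9446.
Posterior: Inv-Gamma(8.4 + 7/2, 4.5 + 4.9446/2) = Inv-Gamma(11.90, 6.97230).
Mode = β/(α+1) = 6.97230/12.90 = 0.5405.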